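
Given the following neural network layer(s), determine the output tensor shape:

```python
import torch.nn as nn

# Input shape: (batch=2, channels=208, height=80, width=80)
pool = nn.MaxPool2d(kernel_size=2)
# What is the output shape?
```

Input: (2, 208, 80, 80) -> Output: (2, 208, 40, 40)

Answer: (2, 208, 40, 40)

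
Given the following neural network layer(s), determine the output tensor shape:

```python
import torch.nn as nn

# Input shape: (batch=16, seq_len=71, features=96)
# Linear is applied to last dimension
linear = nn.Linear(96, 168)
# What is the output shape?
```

Input: (16, 71, 96) -> Output: (16, 71, 168)

Answer: (16, 71, 168)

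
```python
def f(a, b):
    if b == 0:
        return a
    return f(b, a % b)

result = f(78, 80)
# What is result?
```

f(78, 80) -> f(80, 78) -> f(78, 2) -> f(2, 0) -> 2

Answer: 2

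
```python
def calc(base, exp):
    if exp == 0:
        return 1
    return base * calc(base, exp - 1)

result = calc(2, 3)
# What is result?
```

calc(2, 3) = 2 * 2 * 2 = 8

Answer: 8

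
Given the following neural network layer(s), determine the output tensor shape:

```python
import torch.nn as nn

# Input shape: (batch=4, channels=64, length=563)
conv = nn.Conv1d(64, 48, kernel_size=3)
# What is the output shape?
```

Input: (4, 64, 563) -> Output: (4, 48, 561)

Answer: (4, 48, 561)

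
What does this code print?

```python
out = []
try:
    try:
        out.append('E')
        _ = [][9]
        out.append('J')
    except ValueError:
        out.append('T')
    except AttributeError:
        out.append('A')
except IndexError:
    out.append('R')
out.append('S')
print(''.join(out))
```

Execution trace: 'E' (try body) → 'R' (outer except IndexError) → 'S' (after the try/except). Output: ERS

Answer: ERS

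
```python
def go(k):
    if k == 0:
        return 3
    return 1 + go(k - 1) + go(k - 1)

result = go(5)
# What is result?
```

go(k) = 1 + 2·go(k-1), go(0)=3. Closed form: (3+1)·2^5 - 1 = 127.

Answer: 127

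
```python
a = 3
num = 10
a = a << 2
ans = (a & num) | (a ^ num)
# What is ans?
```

Trace:
`a = 3` → a = 3
`num = 10` → num = 10
`a = a << 2` → a = 12
`ans = (a & num) | (a ^ num)` → ans = 14
So ans = 14

Answer: 14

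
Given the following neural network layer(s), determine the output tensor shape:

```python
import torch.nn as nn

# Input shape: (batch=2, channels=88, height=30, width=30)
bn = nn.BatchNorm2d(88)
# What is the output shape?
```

Input: (2, 88, 30, 30) -> Output: (2, 88, 30, 30)

Answer: (2, 88, 30, 30)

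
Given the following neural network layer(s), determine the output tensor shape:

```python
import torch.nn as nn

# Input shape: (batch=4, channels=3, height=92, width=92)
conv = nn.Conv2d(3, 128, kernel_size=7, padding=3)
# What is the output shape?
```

Input: (4, 3, 92, 92) -> Output: (4, 128, 92, 92)

Answer: (4, 128, 92, 92)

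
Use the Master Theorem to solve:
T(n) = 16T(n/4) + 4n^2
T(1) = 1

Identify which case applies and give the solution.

a=16, b=4, f(n)=4n^2. log_4(16) = 2. Since c=2 = 2, Case 2 applies: T(n) = Θ(n^log_b(a) · log n) = O(n^2 log n).

Answer: O(n^2 log n) - Case 2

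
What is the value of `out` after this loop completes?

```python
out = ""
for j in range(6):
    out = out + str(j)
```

Concatenate digits 0 to 5
`out` takes the values: "" → "0" → "01" → "012" → "0123" → "01234" → "012345"

Answer: "012345"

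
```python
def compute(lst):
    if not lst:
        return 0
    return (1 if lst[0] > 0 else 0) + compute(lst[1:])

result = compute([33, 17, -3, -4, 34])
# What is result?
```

Count of positive elements in [33, 17, -3, -4, 34] = 3

Answer: 3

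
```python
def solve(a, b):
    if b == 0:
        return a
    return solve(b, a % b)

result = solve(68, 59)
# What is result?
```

solve(68, 59) -> solve(59, 9) -> solve(9, 5) -> solve(5, 4) -> solve(4, 1) -> solve(1, 0) -> 1

Answer: 1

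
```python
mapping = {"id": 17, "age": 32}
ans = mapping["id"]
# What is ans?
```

Trace:
`mapping = {"id": 17, "age": 32}` → mapping = {'id': 17, 'age': 32}
`ans = mapping["id"]` → ans = 17
So ans = 17

Answer: 17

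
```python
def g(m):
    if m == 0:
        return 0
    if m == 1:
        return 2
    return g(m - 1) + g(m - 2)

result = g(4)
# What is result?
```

Build up from base cases: g(0)=0, g(1)=2, g(2)=2, g(3)=4, g(4)=6

Answer: 6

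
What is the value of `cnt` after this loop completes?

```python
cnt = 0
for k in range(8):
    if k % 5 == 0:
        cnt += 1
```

Count numbers divisible by 5 in range(8)
`cnt` takes the values: 0 → 1 → 2

Answer: 2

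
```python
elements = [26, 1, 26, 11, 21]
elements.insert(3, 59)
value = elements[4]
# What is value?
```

Trace:
`elements = [26, 1, 26, 11, 21]` → elements = [26, 1, 26, 11, 21]
`elements.insert(3, 59)` → elements = [26, 1, 26, 59, 11, 21]
`value = elements[4]` → value = 11
So value = 11

Answer: 11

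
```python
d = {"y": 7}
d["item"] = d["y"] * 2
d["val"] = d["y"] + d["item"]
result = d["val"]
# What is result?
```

Trace:
`d = {"y": 7}` → d = {'y': 7}
`d["item"] = d["y"] * 2` → d = {'y': 7, 'item': 14}
`d["val"] = d["y"] + d["item"]` → d = {'y': 7, 'item': 14, 'val': 21}
`result = d["val"]` → result = 21
So result = 21

Answer: 21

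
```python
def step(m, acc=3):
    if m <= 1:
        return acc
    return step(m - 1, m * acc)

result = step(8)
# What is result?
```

Accumulator trace (n, acc): (8, 3) -> (7, 24) -> (6, 168) -> (5, 1008) -> (4, 5040) -> (3, 20160) -> (2, 60480) -> (1, 120960) -> return 120960

Answer: 120960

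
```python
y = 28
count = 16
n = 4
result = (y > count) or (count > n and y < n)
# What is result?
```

Trace:
`y = 28` → y = 28
`count = 16` → count = 16
`n = 4` → n = 4
`result = (y > count) or (count > n and y < n)` → result = True
So result = True

Answer: True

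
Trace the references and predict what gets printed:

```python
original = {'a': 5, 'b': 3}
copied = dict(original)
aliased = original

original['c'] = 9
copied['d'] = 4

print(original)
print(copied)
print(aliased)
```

Key concept: dict() creates copy, assignment creates alias.
Step by step:
`original = {'a': 5, 'b': 3}` → original = {'a': 5, 'b': 3}
`copied = dict(original)` → copied = {'a': 5, 'b': 3}
`aliased = original` → aliased = {'a': 5, 'b': 3} (same object as original)
`original['c'] = 9` → original = {'a': 5, 'b': 3, 'c': 9} (same object as aliased); aliased = {'a': 5, 'b': 3, 'c': 9} (same object as original)
`copied['d'] = 4` → copied = {'a': 5, 'b': 3, 'd': 4}
`print(original)` → prints {'a': 5, 'b': 3, 'c': 9}
`print(copied)` → prints {'a': 5, 'b': 3, 'd': 4}
`print(aliased)` → prints {'a': 5, 'b': 3, 'c': 9}

Answer:
{'a': 5, 'b': 3, 'c': 9}
{'a': 5, 'b': 3, 'd': 4}
{'a': 5, 'b': 3, 'c': 9}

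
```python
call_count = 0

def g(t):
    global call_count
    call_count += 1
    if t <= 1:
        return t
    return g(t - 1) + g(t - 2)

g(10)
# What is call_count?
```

Calls(t) = 1 + Calls(t-1) + Calls(t-2); Calls(0)=Calls(1)=1. For t=10 this gives 177.

Answer: 177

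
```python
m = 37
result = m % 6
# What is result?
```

Trace:
`m = 37` → m = 37
`result = m % 6` → result = 1
So result = 1

Answer: 1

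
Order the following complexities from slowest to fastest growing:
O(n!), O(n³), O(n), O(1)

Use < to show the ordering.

Ordered by growth rate: O(1) < O(n) < O(n³) < O(n!)

Answer: O(1) < O(n) < O(n³) < O(n!)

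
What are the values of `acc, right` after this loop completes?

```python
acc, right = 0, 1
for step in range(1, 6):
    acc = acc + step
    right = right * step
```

Sum and factorial of 1 to 5
`acc, right` takes the values: (0, 1) → (1, 1) → (3, 1) → (3, 2) → (6, 2) → (6, 6) → (10, 6) → (10, 24) → (15, 24) → (15, 120)

Answer: 15, 120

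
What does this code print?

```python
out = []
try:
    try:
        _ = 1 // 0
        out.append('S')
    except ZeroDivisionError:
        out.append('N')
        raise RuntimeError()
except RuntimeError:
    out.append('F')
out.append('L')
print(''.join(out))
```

Execution trace: 'N' (inner except ZeroDivisionError) → 'F' (outer except RuntimeError) → 'L' (after the try/except). Output: NFL

Answer: NFL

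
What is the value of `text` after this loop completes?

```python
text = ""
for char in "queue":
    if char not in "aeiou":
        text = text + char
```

Remove vowels from 'queue'
`text` takes the values: "" → "q"

Answer: "q"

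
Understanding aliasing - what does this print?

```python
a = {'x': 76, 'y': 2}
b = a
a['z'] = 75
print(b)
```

Key concept: dict aliasing.
Step by step:
`a = {'x': 76, 'y': 2}` → a = {'x': 76, 'y': 2}
`b = a` → b = {'x': 76, 'y': 2} (same object as a)
`a['z'] = 75` → a = {'x': 76, 'y': 2, 'z': 75} (same object as b); b = {'x': 76, 'y': 2, 'z': 75} (same object as a)
`print(b)` → prints {'x': 76, 'y': 2, 'z': 75}

Answer: {'x': 76, 'y': 2, 'z': 75}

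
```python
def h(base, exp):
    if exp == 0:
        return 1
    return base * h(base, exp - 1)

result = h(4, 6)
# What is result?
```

h(4, 6) = 4 * 4 * 4 * 4 * 4 * 4 = 4096

Answer: 4096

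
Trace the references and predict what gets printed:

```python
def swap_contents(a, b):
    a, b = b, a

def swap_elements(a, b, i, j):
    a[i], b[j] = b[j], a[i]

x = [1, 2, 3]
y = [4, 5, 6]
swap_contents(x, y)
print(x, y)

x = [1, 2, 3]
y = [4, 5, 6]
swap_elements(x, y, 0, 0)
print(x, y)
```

Key concept: parameter rebinding vs mutation.
Step by step:
`x = [1, 2, 3]` → x = [1, 2, 3]
`y = [4, 5, 6]` → y = [4, 5, 6]
`swap_contents(x, y)` → no visible change to tracked variables
`print(x, y)` → prints [1, 2, 3] [4, 5, 6]
`x = [1, 2, 3]` → x = [1, 2, 3]
`y = [4, 5, 6]` → y = [4, 5, 6]
`swap_elements(x, y, 0, 0)` → x = [4, 2, 3]; y = [1, 5, 6]
`print(x, y)` → prints [4, 2, 3] [1, 5, 6]

Answer:
[1, 2, 3] [4, 5, 6]
[4, 2, 3] [1, 5, 6]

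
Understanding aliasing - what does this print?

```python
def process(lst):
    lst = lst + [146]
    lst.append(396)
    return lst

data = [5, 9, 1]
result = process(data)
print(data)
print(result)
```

Key concept: rebinding parameter vs mutation.
Step by step:
`data = [5, 9, 1]` → data = [5, 9, 1]
`result = process(data)` → result = [5, 9, 1, 146, 396]
`print(data)` → prints [5, 9, 1]
`print(result)` → prints [5, 9, 1, 146, 396]

Answer:
[5, 9, 1]
[5, 9, 1, 146, 396]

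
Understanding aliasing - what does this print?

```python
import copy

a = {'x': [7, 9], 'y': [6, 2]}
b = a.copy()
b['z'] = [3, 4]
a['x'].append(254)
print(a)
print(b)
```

Key concept: shallow copy of dict with mutable values.
Step by step:
`a = {'x': [7, 9], 'y': [6, 2]}` → a = {'x': [7, 9], 'y': [6, 2]}
`b = a.copy()` → b = {'x': [7, 9], 'y': [6, 2]}
`b['z'] = [3, 4]` → b = {'x': [7, 9], 'y': [6, 2], 'z': [3, 4]}
`a['x'].append(254)` → a = {'x': [7, 9, 254], 'y': [6, 2]}; b = {'x': [7, 9, 254], 'y': [6, 2], 'z': [3, 4]}
`print(a)` → prints {'x': [7, 9, 254], 'y': [6, 2]}
`print(b)` → prints {'x': [7, 9, 254], 'y': [6, 2], 'z': [3, 4]}

Answer:
{'x': [7, 9, 254], 'y': [6, 2]}
{'x': [7, 9, 254], 'y': [6, 2], 'z': [3, 4]}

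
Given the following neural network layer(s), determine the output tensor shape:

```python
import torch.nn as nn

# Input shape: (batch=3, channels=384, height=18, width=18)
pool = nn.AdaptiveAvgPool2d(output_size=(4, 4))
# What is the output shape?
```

Input: (3, 384, 18, 18) -> Output: (3, 384, 4, 4)

Answer: (3, 384, 4, 4)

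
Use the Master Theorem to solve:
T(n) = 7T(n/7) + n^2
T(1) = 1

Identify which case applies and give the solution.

a=7, b=7, f(n)=n^2. log_7(7) = 1. Since c=2 > 1 and the regularity condition holds (7(n/7)^2 = (7/7^2)n^2 with 7/7^2 < 1), Case 3 applies: T(n) = Θ(f(n)) = O(n^2).

Answer: O(n^2) - Case 3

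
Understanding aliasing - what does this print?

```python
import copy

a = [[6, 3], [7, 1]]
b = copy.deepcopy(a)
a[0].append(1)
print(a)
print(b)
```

Key concept: deep copy is fully independent.
Step by step:
`a = [[6, 3], [7, 1]]` → a = [[6, 3], [7, 1]]
`b = copy.deepcopy(a)` → b = [[6, 3], [7, 1]]
`a[0].append(1)` → a = [[6, 3, 1], [7, 1]]
`print(a)` → prints [[6, 3, 1], [7, 1]]
`print(b)` → prints [[6, 3], [7, 1]]

Answer:
[[6, 3, 1], [7, 1]]
[[6, 3], [7, 1]]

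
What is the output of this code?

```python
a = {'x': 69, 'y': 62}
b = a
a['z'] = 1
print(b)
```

Key concept: dict aliasing.
Step by step:
`a = {'x': 69, 'y': 62}` → a = {'x': 69, 'y': 62}
`b = a` → b = {'x': 69, 'y': 62} (same object as a)
`a['z'] = 1` → a = {'x': 69, 'y': 62, 'z': 1} (same object as b); b = {'x': 69, 'y': 62, 'z': 1} (same object as a)
`print(b)` → prints {'x': 69, 'y': 62, 'z': 1}

Answer: {'x': 69, 'y': 62, 'z': 1}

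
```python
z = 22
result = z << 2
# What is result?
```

Trace:
`z = 22` → z = 22
`result = z << 2` → result = 88
So result = 88

Answer: 88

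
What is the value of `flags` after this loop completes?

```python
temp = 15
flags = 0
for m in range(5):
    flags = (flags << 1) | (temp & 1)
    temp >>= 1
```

Reverse lowest 5 bits of 15
`flags` takes the values: 0 → 1 → 3 → 7 → 15 → 30

Answer: 30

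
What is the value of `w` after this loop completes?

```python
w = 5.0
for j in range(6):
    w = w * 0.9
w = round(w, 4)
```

Exponential decay: 5.0 * 0.9^6
`w` takes the values: 5.0 → 4.5 → 4.05 → 3.645 → 3.2805 → 2.95245 → 2.657205 → 2.6572

Answer: 2.6572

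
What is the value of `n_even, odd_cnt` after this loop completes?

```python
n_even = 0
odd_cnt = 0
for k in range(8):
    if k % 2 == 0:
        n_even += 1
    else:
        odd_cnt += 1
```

Count evens and odds in range(8)
`n_even, odd_cnt` takes the values: (0, 0) → (1, 0) → (1, 1) → (2, 1) → (2, 2) → (3, 2) → (3, 3) → (4, 3) → (4, 4)

Answer: 4, 4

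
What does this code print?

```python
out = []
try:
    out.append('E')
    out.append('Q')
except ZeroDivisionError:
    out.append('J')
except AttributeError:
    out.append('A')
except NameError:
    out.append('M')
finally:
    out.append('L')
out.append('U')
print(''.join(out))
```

Execution trace: 'E' (try body) → 'Q' (try body, no exception) → 'L' (finally) → 'U' (after the try/except). Output: EQLU

Answer: EQLU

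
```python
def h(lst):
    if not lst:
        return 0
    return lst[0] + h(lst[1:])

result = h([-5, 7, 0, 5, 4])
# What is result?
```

(-5) + 7 + 0 + 5 + 4 + 0 = 11

Answer: 11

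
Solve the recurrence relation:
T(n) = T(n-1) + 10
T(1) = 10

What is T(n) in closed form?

Unrolling: T(n) = T(1) + 10·(n-1) = 10 + 10(n-1) = 10n.

Answer: T(n) = 10n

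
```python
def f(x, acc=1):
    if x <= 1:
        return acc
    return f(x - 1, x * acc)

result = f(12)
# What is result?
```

Accumulator trace (n, acc): (12, 1) -> (11, 12) -> (10, 132) -> (9, 1320) -> (8, 11880) -> (7, 95040) -> (6, 665280) -> (5, 3991680) -> (4, 19958400) -> (3, 79833600) -> (2, 239500800) -> (1, 479001600) -> return 479001600

Answer: 479001600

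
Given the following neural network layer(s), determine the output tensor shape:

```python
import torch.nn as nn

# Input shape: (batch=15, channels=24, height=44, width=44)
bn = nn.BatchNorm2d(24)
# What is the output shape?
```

Input: (15, 24, 44, 44) -> Output: (15, 24, 44, 44)

Answer: (15, 24, 44, 44)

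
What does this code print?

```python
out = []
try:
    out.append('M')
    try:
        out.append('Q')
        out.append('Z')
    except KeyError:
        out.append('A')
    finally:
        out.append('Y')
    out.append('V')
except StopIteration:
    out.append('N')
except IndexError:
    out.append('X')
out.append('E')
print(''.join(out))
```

Execution trace: 'M' (try body) → 'Q' (inner try body) → 'Z' (inner try body, no exception) → 'Y' (inner finally) → 'V' (try body, no exception) → 'E' (after the try/except). Output: MQZYVE

Answer: MQZYVE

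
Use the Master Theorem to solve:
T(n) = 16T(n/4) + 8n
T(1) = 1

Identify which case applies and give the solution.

a=16, b=4, f(n)=8n. log_4(16) = 2. Since c=1 < 2, Case 1 applies: T(n) = Θ(n^log_b(a)) = O(n^2).

Answer: O(n^2) - Case 1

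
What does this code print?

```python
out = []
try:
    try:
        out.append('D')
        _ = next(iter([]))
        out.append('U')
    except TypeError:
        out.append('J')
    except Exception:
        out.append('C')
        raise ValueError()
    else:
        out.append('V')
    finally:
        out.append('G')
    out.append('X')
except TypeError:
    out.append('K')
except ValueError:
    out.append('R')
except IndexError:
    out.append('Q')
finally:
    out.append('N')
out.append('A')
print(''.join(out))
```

Execution trace: 'D' (inner try body) → 'C' (inner except Exception) → 'G' (inner finally) → 'R' (except ValueError) → 'N' (finally) → 'A' (after the try/except). Output: DCGRNA

Answer: DCGRNA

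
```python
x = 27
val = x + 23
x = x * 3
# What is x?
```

Trace:
`x = 27` → x = 27
`val = x + 23` → val = 50
`x = x * 3` → x = 81
So x = 81

Answer: 81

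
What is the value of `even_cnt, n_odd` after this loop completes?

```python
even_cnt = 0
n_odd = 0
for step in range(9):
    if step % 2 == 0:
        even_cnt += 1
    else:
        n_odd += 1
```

Count evens and odds in range(9)
`even_cnt, n_odd` takes the values: (0, 0) → (1, 0) → (1, 1) → (2, 1) → (2, 2) → (3, 2) → (3, 3) → (4, 3) → (4, 4) → (5, 4)

Answer: 5, 4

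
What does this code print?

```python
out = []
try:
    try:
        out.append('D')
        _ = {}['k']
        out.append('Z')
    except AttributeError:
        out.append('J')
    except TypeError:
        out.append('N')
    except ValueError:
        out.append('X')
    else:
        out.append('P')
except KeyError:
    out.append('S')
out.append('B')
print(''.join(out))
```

Execution trace: 'D' (try body) → 'S' (outer except KeyError) → 'B' (after the try/except). Output: DSB

Answer: DSB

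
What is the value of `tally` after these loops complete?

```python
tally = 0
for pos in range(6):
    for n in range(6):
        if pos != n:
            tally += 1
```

6² - 6 (exclude diagonal)
`tally` takes the values: 0 → 1 → 2 → 3 → 4 → 5 → 6 → 7 → 8 → 9 → 10 → 11 → 12 → 13 → 14 → 15 → 16 → 17 → 18 → 19 → 20 → 21 → 22 → 23 → 24 → 25 → 26 → 27 → 28 → 29 → 30

Answer: 30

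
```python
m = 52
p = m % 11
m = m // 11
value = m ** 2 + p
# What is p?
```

Trace:
`m = 52` → m = 52
`p = m % 11` → p = 8
`m = m // 11` → m = 4
`value = m ** 2 + p` → value = 24
So p = 8

Answer: 8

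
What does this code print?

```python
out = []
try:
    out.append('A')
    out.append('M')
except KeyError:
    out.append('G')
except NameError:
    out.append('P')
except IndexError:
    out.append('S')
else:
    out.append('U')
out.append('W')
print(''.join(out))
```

Execution trace: 'A' (try body) → 'M' (try body, no exception) → 'U' (else) → 'W' (after the try/except). Output: AMUW

Answer: AMUW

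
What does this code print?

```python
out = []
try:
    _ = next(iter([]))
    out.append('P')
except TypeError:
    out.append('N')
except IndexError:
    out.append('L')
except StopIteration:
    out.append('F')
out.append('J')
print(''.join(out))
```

Execution trace: 'F' (except StopIteration) → 'J' (after the try/except). Output: FJ

Answer: FJ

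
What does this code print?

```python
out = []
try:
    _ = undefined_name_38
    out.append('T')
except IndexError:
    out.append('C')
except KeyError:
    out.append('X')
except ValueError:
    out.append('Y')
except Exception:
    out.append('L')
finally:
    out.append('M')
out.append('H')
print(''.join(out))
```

Execution trace: 'L' (except Exception) → 'M' (finally) → 'H' (after the try/except). Output: LMH

Answer: LMH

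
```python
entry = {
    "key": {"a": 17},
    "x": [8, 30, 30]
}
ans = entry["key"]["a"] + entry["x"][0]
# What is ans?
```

Trace:
`entry = { ...` → entry = {'key': {'a': 17}, 'x': [8, 30, 30]}
`ans = entry["key"]["a"] + entry["x"][0]` → ans = 25
So ans = 25

Answer: 25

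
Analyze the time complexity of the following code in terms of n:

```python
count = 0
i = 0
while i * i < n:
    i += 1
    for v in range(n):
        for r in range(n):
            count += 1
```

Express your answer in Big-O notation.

Each loop level contributes: √n × n × n. Multiplying the contributions gives O(n^2√n).

Answer: O(n^2√n)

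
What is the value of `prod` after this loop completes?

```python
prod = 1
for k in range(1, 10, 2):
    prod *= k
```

Product of 1, 3, 5, ... up to 9
`prod` takes the values: 1 → 3 → 15 → 105 → 945

Answer: 945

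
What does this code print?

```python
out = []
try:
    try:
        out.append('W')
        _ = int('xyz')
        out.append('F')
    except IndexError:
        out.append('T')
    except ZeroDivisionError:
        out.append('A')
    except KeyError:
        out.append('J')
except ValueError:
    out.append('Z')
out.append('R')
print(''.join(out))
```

Execution trace: 'W' (try body) → 'Z' (outer except ValueError) → 'R' (after the try/except). Output: WZR

Answer: WZR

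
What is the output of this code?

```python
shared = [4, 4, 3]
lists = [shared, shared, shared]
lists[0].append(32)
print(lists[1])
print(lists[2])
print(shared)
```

Key concept: list of same reference.
Step by step:
`shared = [4, 4, 3]` → shared = [4, 4, 3]
`lists = [shared, shared, shared]` → lists = [[4, 4, 3], [4, 4, 3], [4, 4, 3]]
`lists[0].append(32)` → shared = [4, 4, 3, 32]; lists = [[4, 4, 3, 32], [4, 4, 3, 32], [4, 4, 3, 32]]
`print(lists[1])` → prints [4, 4, 3, 32]
`print(lists[2])` → prints [4, 4, 3, 32]
`print(shared)` → prints [4, 4, 3, 32]

Answer:
[4, 4, 3, 32]
[4, 4, 3, 32]
[4, 4, 3, 32]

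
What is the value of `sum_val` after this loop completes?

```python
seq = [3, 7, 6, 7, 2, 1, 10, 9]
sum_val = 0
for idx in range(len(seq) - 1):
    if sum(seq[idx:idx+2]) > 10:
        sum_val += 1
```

Count windows with sum > 10
`sum_val` takes the values: 0 → 1 → 2 → 3 → 4

Answer: 4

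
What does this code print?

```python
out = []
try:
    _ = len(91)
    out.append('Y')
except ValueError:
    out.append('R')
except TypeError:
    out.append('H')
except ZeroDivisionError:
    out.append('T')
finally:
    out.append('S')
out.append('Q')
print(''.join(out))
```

Execution trace: 'H' (except TypeError) → 'S' (finally) → 'Q' (after the try/except). Output: HSQ

Answer: HSQ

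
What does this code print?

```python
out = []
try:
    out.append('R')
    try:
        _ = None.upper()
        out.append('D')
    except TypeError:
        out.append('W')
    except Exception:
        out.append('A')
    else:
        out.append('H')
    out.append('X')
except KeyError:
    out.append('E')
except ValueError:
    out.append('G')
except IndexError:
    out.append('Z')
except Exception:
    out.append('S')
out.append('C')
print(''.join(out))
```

Execution trace: 'R' (try body) → 'A' (inner except Exception) → 'X' (try body, no exception) → 'C' (after the try/except). Output: RAXC

Answer: RAXC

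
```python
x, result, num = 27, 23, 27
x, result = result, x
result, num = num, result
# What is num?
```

Trace:
`x, result, num = 27, 23, 27` → x = 27; result = 23; num = 27
`x, result = result, x` → x = 23; result = 27
`result, num = num, result` → result = 27; num = 27
So num = 27

Answer: 27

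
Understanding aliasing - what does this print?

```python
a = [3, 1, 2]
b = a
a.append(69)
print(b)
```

Key concept: basic list aliasing.
Step by step:
`a = [3, 1, 2]` → a = [3, 1, 2]
`b = a` → b = [3, 1, 2] (same object as a)
`a.append(69)` → a = [3, 1, 2, 69] (same object as b); b = [3, 1, 2, 69] (same object as a)
`print(b)` → prints [3, 1, 2, 69]

Answer: [3, 1, 2, 69]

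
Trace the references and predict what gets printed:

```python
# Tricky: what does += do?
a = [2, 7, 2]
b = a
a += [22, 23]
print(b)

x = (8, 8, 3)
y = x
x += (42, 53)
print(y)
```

Key concept: += behavior differs for mutable vs immutable.
Step by step:
`a = [2, 7, 2]` → a = [2, 7, 2]
`b = a` → b = [2, 7, 2] (same object as a)
`a += [22, 23]` → a = [2, 7, 2, 22, 23] (same object as b); b = [2, 7, 2, 22, 23] (same object as a)
`print(b)` → prints [2, 7, 2, 22, 23]
`x = (8, 8, 3)` → x = (8, 8, 3)
`y = x` → y = (8, 8, 3)
`x += (42, 53)` → x = (8, 8, 3, 42, 53)
`print(y)` → prints (8, 8, 3)

Answer:
[2, 7, 2, 22, 23]
(8, 8, 3)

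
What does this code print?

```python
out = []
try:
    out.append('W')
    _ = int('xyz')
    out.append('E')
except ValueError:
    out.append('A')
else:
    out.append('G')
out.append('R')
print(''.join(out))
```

Execution trace: 'W' (try body) → 'A' (except ValueError) → 'R' (after the try/except). Output: WAR

Answer: WAR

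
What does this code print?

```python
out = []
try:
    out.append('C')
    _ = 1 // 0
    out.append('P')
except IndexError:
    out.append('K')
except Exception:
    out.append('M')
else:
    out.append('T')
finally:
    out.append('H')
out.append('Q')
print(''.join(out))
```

Execution trace: 'C' (try body) → 'M' (except Exception) → 'H' (finally) → 'Q' (after the try/except). Output: CMHQ

Answer: CMHQ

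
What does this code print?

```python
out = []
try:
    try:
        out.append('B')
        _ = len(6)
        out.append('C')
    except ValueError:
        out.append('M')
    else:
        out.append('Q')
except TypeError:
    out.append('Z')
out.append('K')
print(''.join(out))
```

Execution trace: 'B' (try body) → 'Z' (outer except TypeError) → 'K' (after the try/except). Output: BZK

Answer: BZK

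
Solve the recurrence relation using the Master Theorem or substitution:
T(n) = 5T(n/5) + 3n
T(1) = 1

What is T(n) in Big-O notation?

By Master Theorem: a=5, b=5, f(n)=3n. Since log_5(5) = 1 and f(n) = Θ(n^1), Case 2 applies. T(n) = O(n log n).

Answer: O(n log n)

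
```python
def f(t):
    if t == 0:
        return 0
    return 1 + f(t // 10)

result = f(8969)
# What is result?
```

Count of digits of 8969: 4

Answer: 4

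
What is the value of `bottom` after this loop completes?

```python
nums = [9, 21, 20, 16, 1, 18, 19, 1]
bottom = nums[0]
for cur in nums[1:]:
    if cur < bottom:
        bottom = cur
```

Minimum of [9, 21, 20, 16, 1, 18, 19, 1]
`bottom` takes the values: 9 → 1

Answer: 1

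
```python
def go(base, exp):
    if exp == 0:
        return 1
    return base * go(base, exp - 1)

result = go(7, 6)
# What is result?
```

go(7, 6) = 7 * 7 * 7 * 7 * 7 * 7 = 117649

Answer: 117649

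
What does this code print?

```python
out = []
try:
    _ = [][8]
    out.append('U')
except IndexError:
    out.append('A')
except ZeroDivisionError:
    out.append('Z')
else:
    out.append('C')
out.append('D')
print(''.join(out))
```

Execution trace: 'A' (except IndexError) → 'D' (after the try/except). Output: AD

Answer: AD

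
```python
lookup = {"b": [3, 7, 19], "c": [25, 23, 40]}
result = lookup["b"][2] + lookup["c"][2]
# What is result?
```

Trace:
`lookup = {"b": [3, 7, 19], "c": [25, 23, 40]}` → lookup = {'b': [3, 7, 19], 'c': [25, 23, 40]}
`result = lookup["b"][2] + lookup["c"][2]` → result = 59
So result = 59

Answer: 59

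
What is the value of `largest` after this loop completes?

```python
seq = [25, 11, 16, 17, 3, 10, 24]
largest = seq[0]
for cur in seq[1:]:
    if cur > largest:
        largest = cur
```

Maximum of [25, 11, 16, 17, 3, 10, 24]
`largest` takes the values: 25

Answer: 25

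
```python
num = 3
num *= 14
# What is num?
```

Trace:
`num = 3` → num = 3
`num *= 14` → num = 42
So num = 42

Answer: 42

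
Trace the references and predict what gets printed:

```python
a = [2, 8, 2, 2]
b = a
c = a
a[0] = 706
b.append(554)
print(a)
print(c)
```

Key concept: multiple aliases.
Step by step:
`a = [2, 8, 2, 2]` → a = [2, 8, 2, 2]
`b = a` → b = [2, 8, 2, 2] (same object as a)
`c = a` → c = [2, 8, 2, 2] (same object as a, b)
`a[0] = 706` → a = [706, 8, 2, 2] (same object as b, c); b = [706, 8, 2, 2] (same object as a, c); c = [706, 8, 2, 2] (same object as a, b)
`b.append(554)` → a = [706, 8, 2, 2, 554] (same object as b, c); b = [706, 8, 2, 2, 554] (same object as a, c); c = [706, 8, 2, 2, 554] (same object as a, b)
`print(a)` → prints [706, 8, 2, 2, 554]
`print(c)` → prints [706, 8, 2, 2, 554]

Answer:
[706, 8, 2, 2, 554]
[706, 8, 2, 2, 554]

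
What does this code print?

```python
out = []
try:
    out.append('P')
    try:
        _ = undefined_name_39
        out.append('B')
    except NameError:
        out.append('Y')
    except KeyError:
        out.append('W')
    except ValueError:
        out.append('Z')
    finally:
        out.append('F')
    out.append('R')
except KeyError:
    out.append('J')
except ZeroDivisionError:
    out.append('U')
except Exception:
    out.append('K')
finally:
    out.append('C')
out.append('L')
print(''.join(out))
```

Execution trace: 'P' (try body) → 'Y' (inner except NameError) → 'F' (inner finally) → 'R' (try body, no exception) → 'C' (finally) → 'L' (after the try/except). Output: PYFRCL

Answer: PYFRCL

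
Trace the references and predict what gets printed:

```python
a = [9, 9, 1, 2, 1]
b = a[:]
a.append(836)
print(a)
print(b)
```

Key concept: slice [:] creates copy.
Step by step:
`a = [9, 9, 1, 2, 1]` → a = [9, 9, 1, 2, 1]
`b = a[:]` → b = [9, 9, 1, 2, 1]
`a.append(836)` → a = [9, 9, 1, 2, 1, 836]
`print(a)` → prints [9, 9, 1, 2, 1, 836]
`print(b)` → prints [9, 9, 1, 2, 1]

Answer:
[9, 9, 1, 2, 1, 836]
[9, 9, 1, 2, 1]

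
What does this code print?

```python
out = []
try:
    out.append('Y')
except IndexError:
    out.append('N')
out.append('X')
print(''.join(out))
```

Execution trace: 'Y' (try body, no exception) → 'X' (after the try/except). Output: YX

Answer: YX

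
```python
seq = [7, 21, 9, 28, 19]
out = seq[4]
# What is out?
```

Trace:
`seq = [7, 21, 9, 28, 19]` → seq = [7, 21, 9, 28, 19]
`out = seq[4]` → out = 19
So out = 19

Answer: 19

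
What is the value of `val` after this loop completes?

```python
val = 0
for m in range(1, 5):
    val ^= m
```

XOR of 1 to 4
`val` takes the values: 0 → 1 → 3 → 0 → 4

Answer: 4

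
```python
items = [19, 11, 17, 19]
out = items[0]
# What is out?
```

Trace:
`items = [19, 11, 17, 19]` → items = [19, 11, 17, 19]
`out = items[0]` → out = 19
So out = 19

Answer: 19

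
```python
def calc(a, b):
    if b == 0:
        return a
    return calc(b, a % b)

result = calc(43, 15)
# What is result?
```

calc(43, 15) -> calc(15, 13) -> calc(13, 2) -> calc(2, 1) -> calc(1, 0) -> 1

Answer: 1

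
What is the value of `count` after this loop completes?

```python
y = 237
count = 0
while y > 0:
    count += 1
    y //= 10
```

Count digits by repeated division by 10
`count` takes the values: 0 → 1 → 2 → 3

Answer: 3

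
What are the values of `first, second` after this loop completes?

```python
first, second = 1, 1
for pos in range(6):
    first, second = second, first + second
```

Fibonacci: after 6 iterations
`first, second` takes the values: (1, 1) → (1, 2) → (2, 3) → (3, 5) → (5, 8) → (8, 13) → (13, 21)

Answer: 13, 21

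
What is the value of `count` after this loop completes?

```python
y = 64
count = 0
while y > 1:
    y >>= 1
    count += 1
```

Count right shifts until 1
`count` takes the values: 0 → 1 → 2 → 3 → 4 → 5 → 6

Answer: 6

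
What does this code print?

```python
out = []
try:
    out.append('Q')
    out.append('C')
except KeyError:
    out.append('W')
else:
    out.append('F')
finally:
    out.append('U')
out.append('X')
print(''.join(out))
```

Execution trace: 'Q' (try body) → 'C' (try body, no exception) → 'F' (else) → 'U' (finally) → 'X' (after the try/except). Output: QCFUX

Answer: QCFUX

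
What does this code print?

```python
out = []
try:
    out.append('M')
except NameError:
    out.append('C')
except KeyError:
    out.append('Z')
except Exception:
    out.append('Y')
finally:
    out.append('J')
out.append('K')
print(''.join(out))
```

Execution trace: 'M' (try body, no exception) → 'J' (finally) → 'K' (after the try/except). Output: MJK

Answer: MJK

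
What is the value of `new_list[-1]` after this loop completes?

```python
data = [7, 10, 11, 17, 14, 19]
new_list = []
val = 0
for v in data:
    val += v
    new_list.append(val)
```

Cumulative sum ends at 78
`new_list` takes the values: [] → [7] → [7, 17] → [7, 17, 28] → [7, 17, 28, 45] → [7, 17, 28, 45, 59] → [7, 17, 28, 45, 59, 78]
So `new_list[-1]` = 78

Answer: 78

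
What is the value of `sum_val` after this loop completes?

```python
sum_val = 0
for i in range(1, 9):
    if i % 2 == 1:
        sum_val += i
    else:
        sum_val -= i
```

Add odd, subtract even
`sum_val` takes the values: 0 → 1 → -1 → 2 → -2 → 3 → -3 → 4 → -4

Answer: -4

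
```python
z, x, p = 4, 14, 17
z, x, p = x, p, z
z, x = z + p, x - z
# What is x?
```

Trace:
`z, x, p = 4, 14, 17` → z = 4; x = 14; p = 17
`z, x, p = x, p, z` → z = 14; x = 17; p = 4
`z, x = z + p, x - z` → z = 18; x = 3
So x = 3

Answer: 3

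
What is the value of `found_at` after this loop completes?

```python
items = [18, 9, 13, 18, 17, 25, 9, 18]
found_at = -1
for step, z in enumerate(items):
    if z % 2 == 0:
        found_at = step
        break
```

First even number index in [18, 9, 13, 18, 17, 25, 9, 18]
`found_at` takes the values: -1 → 0

Answer: 0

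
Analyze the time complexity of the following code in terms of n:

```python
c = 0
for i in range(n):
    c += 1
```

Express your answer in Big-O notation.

Each loop level contributes: n. Multiplying the contributions gives O(n).

Answer: O(n)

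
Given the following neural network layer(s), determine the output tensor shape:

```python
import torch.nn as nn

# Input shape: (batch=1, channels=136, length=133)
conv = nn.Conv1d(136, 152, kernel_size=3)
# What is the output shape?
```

Input: (1, 136, 133) -> Output: (1, 152, 131)

Answer: (1, 152, 131)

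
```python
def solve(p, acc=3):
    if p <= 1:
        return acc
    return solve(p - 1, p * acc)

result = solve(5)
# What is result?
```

Accumulator trace (n, acc): (5, 3) -> (4, 15) -> (3, 60) -> (2, 180) -> (1, 360) -> return 360

Answer: 360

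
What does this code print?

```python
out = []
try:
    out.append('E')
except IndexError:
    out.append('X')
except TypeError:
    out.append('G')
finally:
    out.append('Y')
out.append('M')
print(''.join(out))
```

Execution trace: 'E' (try body, no exception) → 'Y' (finally) → 'M' (after the try/except). Output: EYM

Answer: EYM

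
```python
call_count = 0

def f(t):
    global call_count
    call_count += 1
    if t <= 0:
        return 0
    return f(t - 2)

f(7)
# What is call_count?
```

Linear recursion stepping by 2: 5 calls from t=7 down to ≤0.

Answer: 5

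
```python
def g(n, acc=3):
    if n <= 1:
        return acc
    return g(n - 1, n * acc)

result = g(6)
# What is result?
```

Accumulator trace (n, acc): (6, 3) -> (5, 18) -> (4, 90) -> (3, 360) -> (2, 1080) -> (1, 2160) -> return 2160

Answer: 2160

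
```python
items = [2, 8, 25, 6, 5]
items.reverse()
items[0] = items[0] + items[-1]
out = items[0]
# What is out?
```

Trace:
`items = [2, 8, 25, 6, 5]` → items = [2, 8, 25, 6, 5]
`items.reverse()` → items = [5, 6, 25, 8, 2]
`items[0] = items[0] + items[-1]` → items = [7, 6, 25, 8, 2]
`out = items[0]` → out = 7
So out = 7

Answer: 7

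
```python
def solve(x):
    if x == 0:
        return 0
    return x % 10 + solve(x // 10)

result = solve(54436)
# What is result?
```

Sum of digits of 54436: 6 + 3 + 4 + 4 + 5 = 22

Answer: 22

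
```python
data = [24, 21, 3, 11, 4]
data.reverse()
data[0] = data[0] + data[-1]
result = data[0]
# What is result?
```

Trace:
`data = [24, 21, 3, 11, 4]` → data = [24, 21, 3, 11, 4]
`data.reverse()` → data = [4, 11, 3, 21, 24]
`data[0] = data[0] + data[-1]` → data = [28, 11, 3, 21, 24]
`result = data[0]` → result = 28
So result = 28

Answer: 28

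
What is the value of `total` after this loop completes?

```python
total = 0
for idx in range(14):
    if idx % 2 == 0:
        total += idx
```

Sum of even numbers 0 to 13
`total` takes the values: 0 → 2 → 6 → 12 → 20 → 30 → 42

Answer: 42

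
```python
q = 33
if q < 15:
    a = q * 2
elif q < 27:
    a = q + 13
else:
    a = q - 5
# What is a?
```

Trace:
`q = 33` → q = 33
`if q < 15: ...` → q < 15 is False, q < 27 is False, take else branch → a = 28
So a = 28

Answer: 28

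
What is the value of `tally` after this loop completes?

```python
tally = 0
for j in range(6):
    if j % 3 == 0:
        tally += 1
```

Count numbers divisible by 3 in range(6)
`tally` takes the values: 0 → 1 → 2

Answer: 2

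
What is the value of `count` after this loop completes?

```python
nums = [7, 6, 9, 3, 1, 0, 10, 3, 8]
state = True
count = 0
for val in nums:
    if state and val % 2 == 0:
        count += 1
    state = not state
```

Count even values at even positions
`count` takes the values: 0 → 1 → 2

Answer: 2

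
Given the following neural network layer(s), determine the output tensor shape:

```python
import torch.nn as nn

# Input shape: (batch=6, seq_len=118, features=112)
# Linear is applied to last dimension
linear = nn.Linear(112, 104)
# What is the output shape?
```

Input: (6, 118, 112) -> Output: (6, 118, 104)

Answer: (6, 118, 104)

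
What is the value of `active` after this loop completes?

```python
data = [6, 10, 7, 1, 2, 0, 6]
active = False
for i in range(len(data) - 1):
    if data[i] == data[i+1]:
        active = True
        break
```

Check consecutive duplicates in [6, 10, 7, 1, 2, 0, 6]
`active` takes the values: False

Answer: False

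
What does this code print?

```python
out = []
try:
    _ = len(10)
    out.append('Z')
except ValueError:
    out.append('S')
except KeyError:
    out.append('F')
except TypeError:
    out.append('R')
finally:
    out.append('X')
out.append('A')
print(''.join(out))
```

Execution trace: 'R' (except TypeError) → 'X' (finally) → 'A' (after the try/except). Output: RXA

Answer: RXA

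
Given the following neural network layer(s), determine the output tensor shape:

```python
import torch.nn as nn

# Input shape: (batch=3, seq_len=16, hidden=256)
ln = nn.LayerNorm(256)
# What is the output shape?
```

Input: (3, 16, 256) -> Output: (3, 16, 256)

Answer: (3, 16, 256)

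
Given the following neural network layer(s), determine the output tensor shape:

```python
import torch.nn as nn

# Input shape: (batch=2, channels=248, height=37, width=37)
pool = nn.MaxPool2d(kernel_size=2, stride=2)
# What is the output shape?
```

Input: (2, 248, 37, 37) -> Output: (2, 248, 18, 18)

Answer: (2, 248, 18, 18)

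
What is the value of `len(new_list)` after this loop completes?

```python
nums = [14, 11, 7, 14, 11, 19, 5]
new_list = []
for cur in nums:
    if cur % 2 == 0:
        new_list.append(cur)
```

Count even numbers in [14, 11, 7, 14, 11, 19, 5]
`new_list` takes the values: [] → [14] → [14, 14]
So `len(new_list)` = 2

Answer: 2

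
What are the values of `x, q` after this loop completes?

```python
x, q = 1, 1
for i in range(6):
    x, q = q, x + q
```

Fibonacci: after 6 iterations
`x, q` takes the values: (1, 1) → (1, 2) → (2, 3) → (3, 5) → (5, 8) → (8, 13) → (13, 21)

Answer: 13, 21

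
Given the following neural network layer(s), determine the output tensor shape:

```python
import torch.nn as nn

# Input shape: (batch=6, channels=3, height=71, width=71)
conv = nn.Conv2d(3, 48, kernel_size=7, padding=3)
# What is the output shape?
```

Input: (6, 3, 71, 71) -> Output: (6, 48, 71, 71)

Answer: (6, 48, 71, 71)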